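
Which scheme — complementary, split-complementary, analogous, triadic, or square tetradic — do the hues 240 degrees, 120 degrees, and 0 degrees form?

triadic

Sort the hues: 0°, 120°, 240°.
Successive gaps around the wheel: 120°, 120°, 120°.
Three hues equally spaced 120° apart form a triad.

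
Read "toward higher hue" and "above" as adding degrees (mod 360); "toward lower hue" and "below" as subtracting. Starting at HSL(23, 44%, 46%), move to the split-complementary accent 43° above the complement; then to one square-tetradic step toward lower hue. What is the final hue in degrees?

156°

split-comp 43° ↑ +223°: 23 + 223 = 246°
square ↓ −90°: 246 − 90 = 156°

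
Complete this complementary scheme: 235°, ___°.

55°

The complement sits 180° across the wheel.
The full set through 235° is {55°, 235°}.
Given {235°}, the missing hue is 55°.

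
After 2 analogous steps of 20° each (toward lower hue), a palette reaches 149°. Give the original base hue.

2 steps of 20° (toward lower hue) give a net shift of −40°.
Start = end − shift: 149 + 40 = 189°

189°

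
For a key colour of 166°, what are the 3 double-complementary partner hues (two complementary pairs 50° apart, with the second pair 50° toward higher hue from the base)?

A rectangular tetradic uses two complementary pairs 50° apart: offsets 0°, 50°, 180°, 230°.
166 + 50 = 216°
166 + 180 = 346°
166 + 230 = 396 → 396 − 360 = 36°

216°, 346° and 36°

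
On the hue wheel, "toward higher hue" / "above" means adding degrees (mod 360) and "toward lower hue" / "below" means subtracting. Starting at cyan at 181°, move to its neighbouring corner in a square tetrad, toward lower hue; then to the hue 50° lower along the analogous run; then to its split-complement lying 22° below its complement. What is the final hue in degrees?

199°

−90° (square ↓): 181 − 90 = 91°
−50° (analog 50° ↓): 91 − 50 = 41°
+158° (split-comp 22° ↓): 41 + 158 = 199°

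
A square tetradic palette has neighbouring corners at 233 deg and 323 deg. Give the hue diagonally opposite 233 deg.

A square tetradic scheme places four hues 90° apart; opposite corners are 180° apart.
233 + 180 = 413 → 413 − 360 = 53°

53°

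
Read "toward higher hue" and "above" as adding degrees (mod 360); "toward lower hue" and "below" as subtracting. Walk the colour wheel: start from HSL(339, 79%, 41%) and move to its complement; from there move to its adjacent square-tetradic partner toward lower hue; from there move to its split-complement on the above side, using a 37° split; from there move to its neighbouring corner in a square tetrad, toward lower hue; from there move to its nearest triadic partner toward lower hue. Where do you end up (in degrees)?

76°

+180° (complement): 339 + 180 = 519 → 519 − 360 = 159°
−90° (square ↓): 159 − 90 = 69°
+217° (split-comp 37° ↑): 69 + 217 = 286°
−90° (square ↓): 286 − 90 = 196°
−120° (triadic ↓): 196 − 120 = 76°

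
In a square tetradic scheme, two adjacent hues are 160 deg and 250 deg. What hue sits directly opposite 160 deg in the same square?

A square tetradic scheme places four hues 90° apart; opposite corners are 180° apart.
160 + 180 = 340°

340°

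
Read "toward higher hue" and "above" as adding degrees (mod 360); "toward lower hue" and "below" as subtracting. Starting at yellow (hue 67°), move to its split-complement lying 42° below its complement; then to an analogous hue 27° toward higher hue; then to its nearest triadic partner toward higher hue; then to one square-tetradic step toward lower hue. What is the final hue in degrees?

262°

split-comp 42° ↓ +138°: 67 + 138 = 205°
analog 27° ↑ +27°: 205 + 27 = 232°
triadic ↑ +120°: 232 + 120 = 352°
square ↓ −90°: 352 − 90 = 262°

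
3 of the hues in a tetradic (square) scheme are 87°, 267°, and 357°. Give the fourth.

177°

A square tetradic scheme places four hues every 90°.
The full set through 87° is {87°, 177°, 267°, 357°}.
Given {87°, 267°, 357°}, the missing hue is 177°.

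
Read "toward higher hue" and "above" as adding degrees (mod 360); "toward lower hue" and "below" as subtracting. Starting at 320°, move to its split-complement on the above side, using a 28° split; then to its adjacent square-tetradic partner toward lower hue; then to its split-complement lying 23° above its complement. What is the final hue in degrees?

281°

split-comp 28° ↑ +208°: 320 + 208 = 528 → 528 − 360 = 168°
square ↓ −90°: 168 − 90 = 78°
split-comp 23° ↑ +203°: 78 + 203 = 281°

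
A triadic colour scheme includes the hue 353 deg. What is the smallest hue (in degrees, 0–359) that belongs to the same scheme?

113°

A triad places three hues 120° apart.
The full set through 353° is {113°, 233°, 353°}.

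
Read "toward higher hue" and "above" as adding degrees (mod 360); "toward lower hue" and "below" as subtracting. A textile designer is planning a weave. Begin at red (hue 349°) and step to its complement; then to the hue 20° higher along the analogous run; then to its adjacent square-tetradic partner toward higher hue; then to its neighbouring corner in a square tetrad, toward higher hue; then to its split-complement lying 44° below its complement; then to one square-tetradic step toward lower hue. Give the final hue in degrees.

+180° (complement): 349 + 180 = 529 → 529 − 360 = 169°
+20° (analog 20° ↑): 169 + 20 = 189°
+90° (square ↑): 189 + 90 = 279°
+90° (square ↑): 279 + 90 = 369 → 369 − 360 = 9°
+136° (split-comp 44° ↓): 9 + 136 = 145°
−90° (square ↓): 145 − 90 = 55°

55°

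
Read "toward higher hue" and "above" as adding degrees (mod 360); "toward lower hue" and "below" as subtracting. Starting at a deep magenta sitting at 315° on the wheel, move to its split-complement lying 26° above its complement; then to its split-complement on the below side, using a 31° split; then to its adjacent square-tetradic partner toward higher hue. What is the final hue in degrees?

40°

315 + 206 = 521 → 521 − 360 = 161°   (split-comp 26° ↑)
161 + 149 = 310°   (split-comp 31° ↓)
310 + 90 = 400 → 400 − 360 = 40°   (square ↑)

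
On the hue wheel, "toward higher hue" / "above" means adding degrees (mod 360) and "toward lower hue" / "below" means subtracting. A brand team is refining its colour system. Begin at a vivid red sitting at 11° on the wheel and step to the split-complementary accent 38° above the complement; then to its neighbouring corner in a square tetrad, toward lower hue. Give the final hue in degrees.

139°

split-comp 38° ↑ +218°: 11 + 218 = 229°
square ↓ −90°: 229 − 90 = 139°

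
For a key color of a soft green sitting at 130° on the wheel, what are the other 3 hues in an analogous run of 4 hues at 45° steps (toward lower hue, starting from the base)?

85°, 40° and 355°

Analogous hues sit every 45° along the wheel.
130 − 45 = 85°
130 − 90 = 40°
130 − 135 = -5 → -5 + 360 = 355°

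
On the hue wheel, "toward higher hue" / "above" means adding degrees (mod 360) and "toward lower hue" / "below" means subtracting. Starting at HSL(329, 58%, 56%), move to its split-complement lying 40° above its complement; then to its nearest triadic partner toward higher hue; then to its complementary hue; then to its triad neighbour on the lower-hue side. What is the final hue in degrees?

329 + 220 = 549 → 549 − 360 = 189°   (split-comp 40° ↑)
189 + 120 = 309°   (triadic ↑)
309 + 180 = 489 → 489 − 360 = 129°   (complement)
129 − 120 = 9°   (triadic ↓)

9°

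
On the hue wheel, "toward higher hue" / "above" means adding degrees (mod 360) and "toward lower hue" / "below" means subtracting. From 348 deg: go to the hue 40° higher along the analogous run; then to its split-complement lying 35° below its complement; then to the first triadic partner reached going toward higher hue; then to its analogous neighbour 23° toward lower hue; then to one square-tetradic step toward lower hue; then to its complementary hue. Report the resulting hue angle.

0°

+40° (analog 40° ↑): 348 + 40 = 388 → 388 − 360 = 28°
+145° (split-comp 35° ↓): 28 + 145 = 173°
+120° (triadic ↑): 173 + 120 = 293°
−23° (analog 23° ↓): 293 − 23 = 270°
−90° (square ↓): 270 − 90 = 180°
+180° (complement): 180 + 180 = 360 → 360 − 360 = 0°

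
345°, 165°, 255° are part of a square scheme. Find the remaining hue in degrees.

75°

A square tetradic scheme places four hues every 90°.
The full set through 165° is {75°, 165°, 255°, 345°}.
Given {165°, 255°, 345°}, the missing hue is 75°.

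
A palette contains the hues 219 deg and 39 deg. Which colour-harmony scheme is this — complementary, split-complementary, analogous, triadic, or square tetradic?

Sort the hues: 39°, 219°.
Successive gaps around the wheel: 180°, 180°.
Two hues 180° apart are complementary.

complementary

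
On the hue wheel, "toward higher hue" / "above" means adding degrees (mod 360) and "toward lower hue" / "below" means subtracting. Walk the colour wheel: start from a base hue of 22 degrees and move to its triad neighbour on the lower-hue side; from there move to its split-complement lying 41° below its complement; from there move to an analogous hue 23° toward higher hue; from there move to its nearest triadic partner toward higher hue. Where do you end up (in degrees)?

184°

triadic ↓ −120°: 22 − 120 = -98 → -98 + 360 = 262°
split-comp 41° ↓ +139°: 262 + 139 = 401 → 401 − 360 = 41°
analog 23° ↑ +23°: 41 + 23 = 64°
triadic ↑ +120°: 64 + 120 = 184°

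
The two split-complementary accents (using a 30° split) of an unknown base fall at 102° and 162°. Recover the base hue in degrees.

The accents sit 30° either side of the complement, so the complement is their short-arc midpoint on the wheel.
Short-arc midpoint of 102° and 162°: 132°.
Base is 180° from the complement: 132 − 180 = -48 → -48 + 360 = 312°

312°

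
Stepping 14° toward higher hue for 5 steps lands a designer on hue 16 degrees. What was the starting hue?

5 steps of 14° (toward higher hue) give a net shift of +70°.
Start = end − shift: 16 − 70 = -54 → -54 + 360 = 306°

306°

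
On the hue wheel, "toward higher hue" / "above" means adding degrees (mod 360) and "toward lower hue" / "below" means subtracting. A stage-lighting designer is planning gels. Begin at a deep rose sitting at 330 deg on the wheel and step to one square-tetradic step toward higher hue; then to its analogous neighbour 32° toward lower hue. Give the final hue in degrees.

+90° (square ↑): 330 + 90 = 420 → 420 − 360 = 60°
−32° (analog 32° ↓): 60 − 32 = 28°

28°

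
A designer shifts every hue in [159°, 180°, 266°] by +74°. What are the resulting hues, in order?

233°, 254°, 340°

159 + 74 = 233°
180 + 74 = 254°
266 + 74 = 340°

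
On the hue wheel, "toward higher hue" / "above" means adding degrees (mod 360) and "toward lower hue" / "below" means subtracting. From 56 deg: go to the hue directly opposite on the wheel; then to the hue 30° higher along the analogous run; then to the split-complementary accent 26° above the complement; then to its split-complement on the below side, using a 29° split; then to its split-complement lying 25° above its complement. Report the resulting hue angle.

complement +180°: 56 + 180 = 236°
analog 30° ↑ +30°: 236 + 30 = 266°
split-comp 26° ↑ +206°: 266 + 206 = 472 → 472 − 360 = 112°
split-comp 29° ↓ +151°: 112 + 151 = 263°
split-comp 25° ↑ +205°: 263 + 205 = 468 → 468 − 360 = 108°

108°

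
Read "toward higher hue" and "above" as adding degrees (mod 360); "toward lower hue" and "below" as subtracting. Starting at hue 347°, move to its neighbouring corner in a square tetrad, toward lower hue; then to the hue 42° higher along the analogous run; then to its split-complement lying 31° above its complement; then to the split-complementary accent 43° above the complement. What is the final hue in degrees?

−90° (square ↓): 347 − 90 = 257°
+42° (analog 42° ↑): 257 + 42 = 299°
+211° (split-comp 31° ↑): 299 + 211 = 510 → 510 − 360 = 150°
+223° (split-comp 43° ↑): 150 + 223 = 373 → 373 − 360 = 13°

13°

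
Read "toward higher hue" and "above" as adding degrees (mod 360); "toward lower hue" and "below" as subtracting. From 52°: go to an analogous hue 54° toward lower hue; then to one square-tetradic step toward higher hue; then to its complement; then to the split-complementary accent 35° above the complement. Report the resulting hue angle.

−54° (analog 54° ↓): 52 − 54 = -2 → -2 + 360 = 358°
+90° (square ↑): 358 + 90 = 448 → 448 − 360 = 88°
+180° (complement): 88 + 180 = 268°
+215° (split-comp 35° ↑): 268 + 215 = 483 → 483 − 360 = 123°

123°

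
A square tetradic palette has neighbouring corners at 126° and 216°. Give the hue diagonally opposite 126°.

A square tetradic scheme places four hues 90° apart; opposite corners are 180° apart.
126 + 180 = 306°

306°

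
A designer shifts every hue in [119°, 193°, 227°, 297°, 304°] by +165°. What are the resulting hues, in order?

119 + 165 = 284°
193 + 165 = 358°
227 + 165 = 392 → 392 − 360 = 32°
297 + 165 = 462 → 462 − 360 = 102°
304 + 165 = 469 → 469 − 360 = 109°

284°, 358°, 32°, 102°, 109°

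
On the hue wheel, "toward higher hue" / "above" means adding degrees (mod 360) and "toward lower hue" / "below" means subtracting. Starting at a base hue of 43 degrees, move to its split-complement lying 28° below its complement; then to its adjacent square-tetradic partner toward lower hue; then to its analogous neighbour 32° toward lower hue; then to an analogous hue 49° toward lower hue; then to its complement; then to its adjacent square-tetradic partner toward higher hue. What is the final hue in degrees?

split-comp 28° ↓ +152°: 43 + 152 = 195°
square ↓ −90°: 195 − 90 = 105°
analog 32° ↓ −32°: 105 − 32 = 73°
analog 49° ↓ −49°: 73 − 49 = 24°
complement +180°: 24 + 180 = 204°
square ↑ +90°: 204 + 90 = 294°

294°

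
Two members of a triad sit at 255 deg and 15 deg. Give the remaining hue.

135°

A triad spaces three hues 120° apart.
The full set is {15°, 135°, 255°}.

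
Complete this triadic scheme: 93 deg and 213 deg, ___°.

A triad places three hues 120° apart.
The full set through 93° is {93°, 213°, 333°}.
Given {93°, 213°}, the missing hue is 333°.

333°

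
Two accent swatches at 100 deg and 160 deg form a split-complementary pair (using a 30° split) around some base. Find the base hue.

310°

The accents sit 30° either side of the complement, so the complement is their short-arc midpoint on the wheel.
Short-arc midpoint of 100° and 160°: 130°.
Base is 180° from the complement: 130 − 180 = -50 → -50 + 360 = 310°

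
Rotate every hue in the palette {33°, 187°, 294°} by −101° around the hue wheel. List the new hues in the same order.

292°, 86°, 193°

33 − 101 = -68 → -68 + 360 = 292°
187 − 101 = 86°
294 − 101 = 193°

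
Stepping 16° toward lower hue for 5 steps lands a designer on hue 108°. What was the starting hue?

5 steps of 16° (toward lower hue) give a net shift of −80°.
Start = end − shift: 108 + 80 = 188°

188°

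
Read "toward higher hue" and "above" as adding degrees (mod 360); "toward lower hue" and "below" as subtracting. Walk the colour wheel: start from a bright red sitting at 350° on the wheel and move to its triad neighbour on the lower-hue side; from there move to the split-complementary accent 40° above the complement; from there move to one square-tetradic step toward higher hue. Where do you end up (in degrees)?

180°

−120° (triadic ↓): 350 − 120 = 230°
+220° (split-comp 40° ↑): 230 + 220 = 450 → 450 − 360 = 90°
+90° (square ↑): 90 + 90 = 180°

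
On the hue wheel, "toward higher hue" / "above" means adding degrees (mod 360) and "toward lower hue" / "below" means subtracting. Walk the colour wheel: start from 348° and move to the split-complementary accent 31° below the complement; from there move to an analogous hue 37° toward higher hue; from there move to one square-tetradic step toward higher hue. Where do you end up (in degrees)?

348 + 149 = 497 → 497 − 360 = 137°   (split-comp 31° ↓)
137 + 37 = 174°   (analog 37° ↑)
174 + 90 = 264°   (square ↑)

264°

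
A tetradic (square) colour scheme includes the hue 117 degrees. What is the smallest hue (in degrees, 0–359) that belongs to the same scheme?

A square tetradic scheme places four hues every 90°.
The full set through 117° is {27°, 117°, 207°, 297°}.

27°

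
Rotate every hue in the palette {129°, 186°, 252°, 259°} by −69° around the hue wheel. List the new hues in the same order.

60°, 117°, 183°, 190°

129 − 69 = 60°
186 − 69 = 117°
252 − 69 = 183°
259 − 69 = 190°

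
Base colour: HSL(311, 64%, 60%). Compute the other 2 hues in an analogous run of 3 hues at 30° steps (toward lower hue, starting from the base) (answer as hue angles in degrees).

Analogous hues sit every 30° along the wheel.
311 − 30 = 281°
311 − 60 = 251°

281° and 251°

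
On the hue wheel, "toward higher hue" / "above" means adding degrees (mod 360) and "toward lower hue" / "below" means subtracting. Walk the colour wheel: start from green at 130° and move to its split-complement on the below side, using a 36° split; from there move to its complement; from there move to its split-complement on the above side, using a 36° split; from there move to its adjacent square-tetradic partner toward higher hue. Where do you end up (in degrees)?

40°

130 + 144 = 274°   (split-comp 36° ↓)
274 + 180 = 454 → 454 − 360 = 94°   (complement)
94 + 216 = 310°   (split-comp 36° ↑)
310 + 90 = 400 → 400 − 360 = 40°   (square ↑)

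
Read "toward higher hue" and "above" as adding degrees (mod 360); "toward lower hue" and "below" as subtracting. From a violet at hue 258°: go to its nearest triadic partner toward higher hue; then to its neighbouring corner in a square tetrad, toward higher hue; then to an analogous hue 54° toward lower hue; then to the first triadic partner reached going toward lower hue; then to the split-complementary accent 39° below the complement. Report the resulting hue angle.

75°

triadic ↑ +120°: 258 + 120 = 378 → 378 − 360 = 18°
square ↑ +90°: 18 + 90 = 108°
analog 54° ↓ −54°: 108 − 54 = 54°
triadic ↓ −120°: 54 − 120 = -66 → -66 + 360 = 294°
split-comp 39° ↓ +141°: 294 + 141 = 435 → 435 − 360 = 75°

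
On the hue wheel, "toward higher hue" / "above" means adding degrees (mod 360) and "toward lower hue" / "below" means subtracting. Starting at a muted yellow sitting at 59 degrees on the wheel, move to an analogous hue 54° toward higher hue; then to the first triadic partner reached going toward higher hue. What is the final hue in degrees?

59 + 54 = 113°   (analog 54° ↑)
113 + 120 = 233°   (triadic ↑)

233°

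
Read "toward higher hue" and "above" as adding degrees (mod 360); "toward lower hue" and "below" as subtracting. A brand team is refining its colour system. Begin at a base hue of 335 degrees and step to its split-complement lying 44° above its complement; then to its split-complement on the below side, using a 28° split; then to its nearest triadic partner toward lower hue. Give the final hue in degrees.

231°

split-comp 44° ↑ +224°: 335 + 224 = 559 → 559 − 360 = 199°
split-comp 28° ↓ +152°: 199 + 152 = 351°
triadic ↓ −120°: 351 − 120 = 231°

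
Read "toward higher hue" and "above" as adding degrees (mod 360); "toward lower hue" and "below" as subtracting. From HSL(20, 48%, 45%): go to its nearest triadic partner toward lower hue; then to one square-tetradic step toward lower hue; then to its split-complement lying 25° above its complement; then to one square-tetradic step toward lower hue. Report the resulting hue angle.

−120° (triadic ↓): 20 − 120 = -100 → -100 + 360 = 260°
−90° (square ↓): 260 − 90 = 170°
+205° (split-comp 25° ↑): 170 + 205 = 375 → 375 − 360 = 15°
−90° (square ↓): 15 − 90 = -75 → -75 + 360 = 285°

285°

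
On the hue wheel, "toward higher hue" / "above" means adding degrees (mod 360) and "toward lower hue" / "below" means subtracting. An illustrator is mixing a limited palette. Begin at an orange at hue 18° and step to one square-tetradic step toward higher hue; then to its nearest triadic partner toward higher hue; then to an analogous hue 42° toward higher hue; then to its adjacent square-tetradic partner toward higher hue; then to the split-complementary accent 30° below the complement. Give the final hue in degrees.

square ↑ +90°: 18 + 90 = 108°
triadic ↑ +120°: 108 + 120 = 228°
analog 42° ↑ +42°: 228 + 42 = 270°
square ↑ +90°: 270 + 90 = 360 → 360 − 360 = 0°
split-comp 30° ↓ +150°: 0 + 150 = 150°

150°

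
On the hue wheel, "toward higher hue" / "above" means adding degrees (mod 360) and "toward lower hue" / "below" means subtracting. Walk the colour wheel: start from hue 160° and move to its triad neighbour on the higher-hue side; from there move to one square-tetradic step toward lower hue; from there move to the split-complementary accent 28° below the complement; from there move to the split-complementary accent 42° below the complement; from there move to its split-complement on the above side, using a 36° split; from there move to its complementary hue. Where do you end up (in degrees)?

156°

triadic ↑ +120°: 160 + 120 = 280°
square ↓ −90°: 280 − 90 = 190°
split-comp 28° ↓ +152°: 190 + 152 = 342°
split-comp 42° ↓ +138°: 342 + 138 = 480 → 480 − 360 = 120°
split-comp 36° ↑ +216°: 120 + 216 = 336°
complement +180°: 336 + 180 = 516 → 516 − 360 = 156°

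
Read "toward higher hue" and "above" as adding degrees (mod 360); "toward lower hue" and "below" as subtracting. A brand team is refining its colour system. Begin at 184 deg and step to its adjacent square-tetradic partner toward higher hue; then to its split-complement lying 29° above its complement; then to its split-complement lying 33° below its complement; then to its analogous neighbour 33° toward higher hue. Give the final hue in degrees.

303°

184 + 90 = 274°   (square ↑)
274 + 209 = 483 → 483 − 360 = 123°   (split-comp 29° ↑)
123 + 147 = 270°   (split-comp 33° ↓)
270 + 33 = 303°   (analog 33° ↑)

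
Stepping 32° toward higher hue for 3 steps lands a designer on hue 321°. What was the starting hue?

225°

3 steps of 32° (toward higher hue) give a net shift of +96°.
Start = end − shift: 321 − 96 = 225°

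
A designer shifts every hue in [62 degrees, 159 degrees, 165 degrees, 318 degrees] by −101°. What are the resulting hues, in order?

321°, 58°, 64°, 217°

62 − 101 = -39 → -39 + 360 = 321°
159 − 101 = 58°
165 − 101 = 64°
318 − 101 = 217°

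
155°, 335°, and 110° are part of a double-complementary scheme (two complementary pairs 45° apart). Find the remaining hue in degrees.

290°

A rectangular tetradic uses two complementary pairs 45° apart: offsets 0°, 45°, 180°, 225°.
Among {110°, 155°, 335°}, 155° and 335° are a 180° pair.
The remaining hue 110° needs its own complement: 110 + 180 = 290°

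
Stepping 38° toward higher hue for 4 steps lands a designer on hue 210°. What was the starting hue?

58°

4 steps of 38° (toward higher hue) give a net shift of +152°.
Start = end − shift: 210 − 152 = 58°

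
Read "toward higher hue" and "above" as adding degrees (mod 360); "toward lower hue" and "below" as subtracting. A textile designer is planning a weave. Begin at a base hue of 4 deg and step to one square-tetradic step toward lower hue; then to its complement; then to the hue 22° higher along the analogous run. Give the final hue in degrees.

116°

square ↓ −90°: 4 − 90 = -86 → -86 + 360 = 274°
complement +180°: 274 + 180 = 454 → 454 − 360 = 94°
analog 22° ↑ +22°: 94 + 22 = 116°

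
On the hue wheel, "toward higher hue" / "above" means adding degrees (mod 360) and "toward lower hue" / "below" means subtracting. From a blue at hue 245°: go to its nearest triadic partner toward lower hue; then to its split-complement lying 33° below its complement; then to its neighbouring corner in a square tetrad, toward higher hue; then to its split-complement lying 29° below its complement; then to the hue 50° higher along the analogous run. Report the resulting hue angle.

−120° (triadic ↓): 245 − 120 = 125°
+147° (split-comp 33° ↓): 125 + 147 = 272°
+90° (square ↑): 272 + 90 = 362 → 362 − 360 = 2°
+151° (split-comp 29° ↓): 2 + 151 = 153°
+50° (analog 50° ↑): 153 + 50 = 203°

203°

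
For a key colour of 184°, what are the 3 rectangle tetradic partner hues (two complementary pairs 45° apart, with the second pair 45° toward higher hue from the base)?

229°, 4° and 49°

A rectangular tetradic uses two complementary pairs 45° apart: offsets 0°, 45°, 180°, 225°.
184 + 45 = 229°
184 + 180 = 364 → 364 − 360 = 4°
184 + 225 = 409 → 409 − 360 = 49°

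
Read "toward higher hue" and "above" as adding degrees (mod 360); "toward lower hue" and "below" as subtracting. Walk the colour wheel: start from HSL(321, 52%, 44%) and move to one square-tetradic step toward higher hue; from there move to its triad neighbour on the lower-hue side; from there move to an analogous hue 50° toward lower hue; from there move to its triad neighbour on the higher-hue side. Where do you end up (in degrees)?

1°

321 + 90 = 411 → 411 − 360 = 51°   (square ↑)
51 − 120 = -69 → -69 + 360 = 291°   (triadic ↓)
291 − 50 = 241°   (analog 50° ↓)
241 + 120 = 361 → 361 − 360 = 1°   (triadic ↑)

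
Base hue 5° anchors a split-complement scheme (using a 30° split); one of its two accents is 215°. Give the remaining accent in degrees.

Split-complementary hues sit 30° either side of the complement.
Complement of the base 5°: 5 + 180 = 185°
The given accent 215° is 30° one side of 185°; the other accent sits 30° the other side: 185 − 30 = 155°

155°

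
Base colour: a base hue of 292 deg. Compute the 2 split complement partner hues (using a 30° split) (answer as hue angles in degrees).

Complement of 292 deg: 292 + 180 = 472 → 472 − 360 = 112°
112 − 30 = 82°
112 + 30 = 142°

82° and 142°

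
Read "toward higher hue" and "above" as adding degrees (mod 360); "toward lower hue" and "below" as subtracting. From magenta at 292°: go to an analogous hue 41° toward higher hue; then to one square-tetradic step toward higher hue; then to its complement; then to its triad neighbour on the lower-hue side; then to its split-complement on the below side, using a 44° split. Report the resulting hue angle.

analog 41° ↑ +41°: 292 + 41 = 333°
square ↑ +90°: 333 + 90 = 423 → 423 − 360 = 63°
complement +180°: 63 + 180 = 243°
triadic ↓ −120°: 243 − 120 = 123°
split-comp 44° ↓ +136°: 123 + 136 = 259°

259°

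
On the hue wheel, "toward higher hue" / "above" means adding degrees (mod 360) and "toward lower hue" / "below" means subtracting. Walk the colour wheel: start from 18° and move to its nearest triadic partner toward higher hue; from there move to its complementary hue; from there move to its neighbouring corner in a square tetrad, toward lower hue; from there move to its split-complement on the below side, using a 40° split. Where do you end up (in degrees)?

triadic ↑ +120°: 18 + 120 = 138°
complement +180°: 138 + 180 = 318°
square ↓ −90°: 318 − 90 = 228°
split-comp 40° ↓ +140°: 228 + 140 = 368 → 368 − 360 = 8°

8°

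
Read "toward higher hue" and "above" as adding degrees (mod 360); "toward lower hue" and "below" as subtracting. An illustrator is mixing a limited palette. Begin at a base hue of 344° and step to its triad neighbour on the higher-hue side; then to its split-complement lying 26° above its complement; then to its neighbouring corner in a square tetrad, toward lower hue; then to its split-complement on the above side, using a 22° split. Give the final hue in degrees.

+120° (triadic ↑): 344 + 120 = 464 → 464 − 360 = 104°
+206° (split-comp 26° ↑): 104 + 206 = 310°
−90° (square ↓): 310 − 90 = 220°
+202° (split-comp 22° ↑): 220 + 202 = 422 → 422 − 360 = 62°

62°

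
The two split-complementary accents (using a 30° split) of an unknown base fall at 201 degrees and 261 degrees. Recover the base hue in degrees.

The accents sit 30° either side of the complement, so the complement is their short-arc midpoint on the wheel.
Short-arc midpoint of 201° and 261°: 231°.
Base is 180° from the complement: 231 − 180 = 51°

51°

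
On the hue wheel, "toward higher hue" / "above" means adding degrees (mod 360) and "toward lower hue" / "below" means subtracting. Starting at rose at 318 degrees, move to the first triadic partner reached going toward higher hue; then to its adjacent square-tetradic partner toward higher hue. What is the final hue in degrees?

+120° (triadic ↑): 318 + 120 = 438 → 438 − 360 = 78°
+90° (square ↑): 78 + 90 = 168°

168°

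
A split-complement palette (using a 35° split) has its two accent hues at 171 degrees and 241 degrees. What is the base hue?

26°

The accents sit 35° either side of the complement, so the complement is their short-arc midpoint on the wheel.
Short-arc midpoint of 171° and 241°: 206°.
Base is 180° from the complement: 206 − 180 = 26°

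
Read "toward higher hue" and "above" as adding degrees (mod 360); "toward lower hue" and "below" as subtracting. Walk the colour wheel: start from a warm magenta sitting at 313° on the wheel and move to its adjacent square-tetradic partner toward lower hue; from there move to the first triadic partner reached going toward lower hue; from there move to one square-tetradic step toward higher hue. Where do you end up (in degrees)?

313 − 90 = 223°   (square ↓)
223 − 120 = 103°   (triadic ↓)
103 + 90 = 193°   (square ↑)

193°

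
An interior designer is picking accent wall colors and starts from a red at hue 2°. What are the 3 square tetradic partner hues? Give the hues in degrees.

92°, 182°, 272°

A square tetradic scheme places four hues every 90°.
2 + 90 = 92°
2 + 180 = 182°
2 + 270 = 272°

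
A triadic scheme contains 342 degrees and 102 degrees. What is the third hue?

A triad spaces three hues 120° apart.
The full set is {102°, 222°, 342°}.

222°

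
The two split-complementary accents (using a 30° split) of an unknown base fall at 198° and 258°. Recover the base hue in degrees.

The accents sit 30° either side of the complement, so the complement is their short-arc midpoint on the wheel.
Short-arc midpoint of 198° and 258°: 228°.
Base is 180° from the complement: 228 − 180 = 48°

48°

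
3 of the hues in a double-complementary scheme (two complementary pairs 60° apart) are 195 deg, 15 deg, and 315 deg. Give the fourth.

A rectangular tetradic uses two complementary pairs 60° apart: offsets 0°, 60°, 180°, 240°.
Among {15°, 195°, 315°}, 195° and 15° are a 180° pair.
The remaining hue 315° needs its own complement: 315 + 180 = 495 → 495 − 360 = 135°

135°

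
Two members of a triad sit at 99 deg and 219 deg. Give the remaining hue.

A triad spaces three hues 120° apart.
The full set is {99°, 219°, 339°}.

339°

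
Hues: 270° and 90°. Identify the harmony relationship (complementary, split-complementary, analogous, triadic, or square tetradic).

complementary

Sort the hues: 90°, 270°.
Successive gaps around the wheel: 180°, 180°.
Two hues 180° apart are complementary.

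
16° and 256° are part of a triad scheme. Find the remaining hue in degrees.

A triad places three hues 120° apart.
The full set through 16° is {16°, 136°, 256°}.
Given {16°, 256°}, the missing hue is 136°.

136°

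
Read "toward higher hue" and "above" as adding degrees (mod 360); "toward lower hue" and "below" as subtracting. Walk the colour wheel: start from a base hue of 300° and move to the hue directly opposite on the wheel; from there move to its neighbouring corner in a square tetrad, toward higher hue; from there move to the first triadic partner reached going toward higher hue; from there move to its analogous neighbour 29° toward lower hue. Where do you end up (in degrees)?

301°

+180° (complement): 300 + 180 = 480 → 480 − 360 = 120°
+90° (square ↑): 120 + 90 = 210°
+120° (triadic ↑): 210 + 120 = 330°
−29° (analog 29° ↓): 330 − 29 = 301°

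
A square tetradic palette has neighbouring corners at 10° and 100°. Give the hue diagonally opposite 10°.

190°

A square tetradic scheme places four hues 90° apart; opposite corners are 180° apart.
10 + 180 = 190°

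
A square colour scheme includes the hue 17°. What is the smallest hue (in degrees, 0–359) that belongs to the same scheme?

A square tetradic scheme places four hues every 90°.
The full set through 17° is {17°, 107°, 197°, 287°}.

17°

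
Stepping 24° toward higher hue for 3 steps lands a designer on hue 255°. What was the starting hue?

183°

3 steps of 24° (toward higher hue) give a net shift of +72°.
Start = end − shift: 255 − 72 = 183°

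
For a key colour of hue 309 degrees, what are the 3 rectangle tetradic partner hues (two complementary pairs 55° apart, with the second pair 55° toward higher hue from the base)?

A rectangular tetradic uses two complementary pairs 55° apart: offsets 0°, 55°, 180°, 235°.
309 + 55 = 364 → 364 − 360 = 4°
309 + 180 = 489 → 489 − 360 = 129°
309 + 235 = 544 → 544 − 360 = 184°

4°, 129° and 184°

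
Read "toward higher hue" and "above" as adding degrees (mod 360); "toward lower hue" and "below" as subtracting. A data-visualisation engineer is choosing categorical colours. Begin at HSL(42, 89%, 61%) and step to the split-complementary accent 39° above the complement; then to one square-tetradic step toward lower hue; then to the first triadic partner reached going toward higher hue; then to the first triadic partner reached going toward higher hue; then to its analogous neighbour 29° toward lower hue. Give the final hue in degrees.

22°

+219° (split-comp 39° ↑): 42 + 219 = 261°
−90° (square ↓): 261 − 90 = 171°
+120° (triadic ↑): 171 + 120 = 291°
+120° (triadic ↑): 291 + 120 = 411 → 411 − 360 = 51°
−29° (analog 29° ↓): 51 − 29 = 22°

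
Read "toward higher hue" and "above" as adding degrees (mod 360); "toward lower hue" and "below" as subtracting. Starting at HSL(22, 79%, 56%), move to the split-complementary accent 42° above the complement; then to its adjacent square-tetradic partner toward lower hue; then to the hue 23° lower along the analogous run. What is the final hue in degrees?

split-comp 42° ↑ +222°: 22 + 222 = 244°
square ↓ −90°: 244 − 90 = 154°
analog 23° ↓ −23°: 154 − 23 = 131°

131°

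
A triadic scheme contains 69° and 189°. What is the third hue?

A triad spaces three hues 120° apart.
The full set is {69°, 189°, 309°}.

309°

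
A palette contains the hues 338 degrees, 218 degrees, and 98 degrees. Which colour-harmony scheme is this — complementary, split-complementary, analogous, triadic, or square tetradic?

triadic

Sort the hues: 98°, 218°, 338°.
Successive gaps around the wheel: 120°, 120°, 120°.
Three hues equally spaced 120° apart form a triad.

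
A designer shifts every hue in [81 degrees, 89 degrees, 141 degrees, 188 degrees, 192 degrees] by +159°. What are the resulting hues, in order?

81 + 159 = 240°
89 + 159 = 248°
141 + 159 = 300°
188 + 159 = 347°
192 + 159 = 351°

240°, 248°, 300°, 347°, 351°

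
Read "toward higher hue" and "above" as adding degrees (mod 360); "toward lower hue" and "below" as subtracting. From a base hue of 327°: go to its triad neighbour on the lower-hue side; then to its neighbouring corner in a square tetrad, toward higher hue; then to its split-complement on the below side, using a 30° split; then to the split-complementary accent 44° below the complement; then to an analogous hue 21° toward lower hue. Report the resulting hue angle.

202°

triadic ↓ −120°: 327 − 120 = 207°
square ↑ +90°: 207 + 90 = 297°
split-comp 30° ↓ +150°: 297 + 150 = 447 → 447 − 360 = 87°
split-comp 44° ↓ +136°: 87 + 136 = 223°
analog 21° ↓ −21°: 223 − 21 = 202°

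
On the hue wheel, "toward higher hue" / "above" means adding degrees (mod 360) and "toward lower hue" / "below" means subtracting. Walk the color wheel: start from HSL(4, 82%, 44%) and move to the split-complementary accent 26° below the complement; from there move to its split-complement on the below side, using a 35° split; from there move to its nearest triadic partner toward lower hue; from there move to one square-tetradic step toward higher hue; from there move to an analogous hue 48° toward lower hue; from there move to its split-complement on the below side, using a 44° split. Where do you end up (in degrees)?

4 + 154 = 158°   (split-comp 26° ↓)
158 + 145 = 303°   (split-comp 35° ↓)
303 − 120 = 183°   (triadic ↓)
183 + 90 = 273°   (square ↑)
273 − 48 = 225°   (analog 48° ↓)
225 + 136 = 361 → 361 − 360 = 1°   (split-comp 44° ↓)

1°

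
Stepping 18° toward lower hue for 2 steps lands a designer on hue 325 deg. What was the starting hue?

2 steps of 18° (toward lower hue) give a net shift of −36°.
Start = end − shift: 325 + 36 = 361 → 361 − 360 = 1°

1°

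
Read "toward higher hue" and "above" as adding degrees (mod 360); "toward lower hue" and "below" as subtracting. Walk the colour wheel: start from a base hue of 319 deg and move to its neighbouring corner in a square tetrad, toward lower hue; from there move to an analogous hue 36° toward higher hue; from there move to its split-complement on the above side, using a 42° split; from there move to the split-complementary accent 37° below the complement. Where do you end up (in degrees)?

270°

319 − 90 = 229°   (square ↓)
229 + 36 = 265°   (analog 36° ↑)
265 + 222 = 487 → 487 − 360 = 127°   (split-comp 42° ↑)
127 + 143 = 270°   (split-comp 37° ↓)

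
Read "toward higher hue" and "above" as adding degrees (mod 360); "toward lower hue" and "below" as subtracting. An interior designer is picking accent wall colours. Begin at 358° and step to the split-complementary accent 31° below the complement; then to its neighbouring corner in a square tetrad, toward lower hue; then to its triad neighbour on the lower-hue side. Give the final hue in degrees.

297°

+149° (split-comp 31° ↓): 358 + 149 = 507 → 507 − 360 = 147°
−90° (square ↓): 147 − 90 = 57°
−120° (triadic ↓): 57 − 120 = -63 → -63 + 360 = 297°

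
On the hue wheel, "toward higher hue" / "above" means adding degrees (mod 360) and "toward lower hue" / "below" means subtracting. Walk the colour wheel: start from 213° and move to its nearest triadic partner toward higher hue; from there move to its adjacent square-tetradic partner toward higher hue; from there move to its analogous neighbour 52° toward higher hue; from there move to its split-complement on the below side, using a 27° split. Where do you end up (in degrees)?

+120° (triadic ↑): 213 + 120 = 333°
+90° (square ↑): 333 + 90 = 423 → 423 − 360 = 63°
+52° (analog 52° ↑): 63 + 52 = 115°
+153° (split-comp 27° ↓): 115 + 153 = 268°

268°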